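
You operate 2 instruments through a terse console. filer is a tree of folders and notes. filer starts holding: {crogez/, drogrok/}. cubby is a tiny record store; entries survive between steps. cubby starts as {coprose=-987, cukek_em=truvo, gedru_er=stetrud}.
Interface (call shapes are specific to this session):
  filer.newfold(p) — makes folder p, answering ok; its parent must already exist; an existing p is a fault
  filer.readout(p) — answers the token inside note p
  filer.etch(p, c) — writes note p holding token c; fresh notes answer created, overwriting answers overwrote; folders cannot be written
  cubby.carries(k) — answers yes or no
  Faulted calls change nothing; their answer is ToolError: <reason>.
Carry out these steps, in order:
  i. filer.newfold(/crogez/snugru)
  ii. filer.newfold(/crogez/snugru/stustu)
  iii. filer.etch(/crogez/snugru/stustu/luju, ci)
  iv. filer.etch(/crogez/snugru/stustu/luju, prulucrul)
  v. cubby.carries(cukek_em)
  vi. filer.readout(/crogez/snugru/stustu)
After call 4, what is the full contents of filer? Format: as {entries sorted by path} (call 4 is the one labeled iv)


==> filer.newfold(/crogez/snugru)
<== ok
==> filer.newfold(/crogez/snugru/stustu)
<== ok
==> filer.etch(/crogez/snugru/stustu/luju, ci)
<== created
==> filer.etch(/crogez/snugru/stustu/luju, prulucrul)
<== overwrote
==> cubby.carries(cukek_em)
<== yes
==> filer.readout(/crogez/snugru/stustu)
<== ToolError: is a directory

Answer: {crogez/, crogez/snugru/, crogez/snugru/stustu/, crogez/snugru/stustu/luju=prulucrul, drogrok/}


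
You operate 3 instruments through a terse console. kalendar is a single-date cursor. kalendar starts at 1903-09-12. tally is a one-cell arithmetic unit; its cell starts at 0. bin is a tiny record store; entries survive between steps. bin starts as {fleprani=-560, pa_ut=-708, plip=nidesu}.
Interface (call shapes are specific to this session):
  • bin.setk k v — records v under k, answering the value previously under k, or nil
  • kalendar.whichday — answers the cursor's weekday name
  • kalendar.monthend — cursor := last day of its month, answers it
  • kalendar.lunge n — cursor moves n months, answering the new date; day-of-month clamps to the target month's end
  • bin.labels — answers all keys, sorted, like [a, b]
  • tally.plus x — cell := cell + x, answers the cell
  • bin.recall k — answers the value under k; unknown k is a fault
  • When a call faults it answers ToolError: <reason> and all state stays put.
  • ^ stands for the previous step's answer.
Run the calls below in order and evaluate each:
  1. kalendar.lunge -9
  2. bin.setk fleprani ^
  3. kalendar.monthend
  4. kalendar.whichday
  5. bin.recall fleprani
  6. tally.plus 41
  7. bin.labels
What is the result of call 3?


Answer: 1902-12-31

Derivation:
~$ kalendar.lunge n=-9
  1902-12-12
~$ bin.setk k=fleprani v=^
  -560
~$ kalendar.monthend
  1902-12-31
~$ kalendar.whichday
  Wednesday
~$ bin.recall k=fleprani
  1902-12-12
~$ tally.plus x=41
  41
~$ bin.labels
  [fleprani, pa_ut, plip]


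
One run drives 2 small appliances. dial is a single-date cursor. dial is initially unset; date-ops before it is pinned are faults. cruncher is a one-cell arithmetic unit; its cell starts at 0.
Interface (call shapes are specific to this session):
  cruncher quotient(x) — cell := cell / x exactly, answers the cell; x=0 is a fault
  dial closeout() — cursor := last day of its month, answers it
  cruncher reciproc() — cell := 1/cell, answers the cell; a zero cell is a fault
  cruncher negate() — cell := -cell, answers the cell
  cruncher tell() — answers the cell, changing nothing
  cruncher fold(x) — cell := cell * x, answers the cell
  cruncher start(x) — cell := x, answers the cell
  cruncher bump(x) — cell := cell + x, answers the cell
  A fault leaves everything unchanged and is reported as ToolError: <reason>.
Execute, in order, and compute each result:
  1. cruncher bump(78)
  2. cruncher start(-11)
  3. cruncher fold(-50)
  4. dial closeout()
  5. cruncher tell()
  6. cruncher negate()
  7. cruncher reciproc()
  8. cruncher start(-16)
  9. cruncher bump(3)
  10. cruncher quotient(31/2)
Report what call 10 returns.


Answer: -26/31

Derivation:
// 1. cruncher bump(x: 78) => 78
// 2. cruncher start(x: -11) => -11
// 3. cruncher fold(x: -50) => 550
// 4. dial closeout() => ToolError: no date set
// 5. cruncher tell() => 550
// 6. cruncher negate() => -550
// 7. cruncher reciproc() => -1/550
// 8. cruncher start(x: -16) => -16
// 9. cruncher bump(x: 3) => -13
// 10. cruncher quotient(x: 31/2) => -26/31


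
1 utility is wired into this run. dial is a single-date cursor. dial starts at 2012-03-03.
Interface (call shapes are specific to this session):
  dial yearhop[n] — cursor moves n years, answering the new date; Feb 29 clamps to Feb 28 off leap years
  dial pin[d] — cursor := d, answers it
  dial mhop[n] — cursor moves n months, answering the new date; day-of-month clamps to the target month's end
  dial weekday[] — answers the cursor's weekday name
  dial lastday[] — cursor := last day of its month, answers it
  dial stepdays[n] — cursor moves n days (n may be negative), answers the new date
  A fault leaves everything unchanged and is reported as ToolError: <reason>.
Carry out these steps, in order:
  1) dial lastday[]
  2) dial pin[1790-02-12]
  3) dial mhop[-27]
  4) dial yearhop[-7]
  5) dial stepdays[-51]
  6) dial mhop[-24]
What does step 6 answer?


;; 1. dial lastday() -> 2012-03-31
;; 2. dial pin(d→1790-02-12) -> 1790-02-12
;; 3. dial mhop(n→-27) -> 1787-11-12
;; 4. dial yearhop(n→-7) -> 1780-11-12
;; 5. dial stepdays(n→-51) -> 1780-09-22
;; 6. dial mhop(n→-24) -> 1778-09-22

Answer: 1778-09-22


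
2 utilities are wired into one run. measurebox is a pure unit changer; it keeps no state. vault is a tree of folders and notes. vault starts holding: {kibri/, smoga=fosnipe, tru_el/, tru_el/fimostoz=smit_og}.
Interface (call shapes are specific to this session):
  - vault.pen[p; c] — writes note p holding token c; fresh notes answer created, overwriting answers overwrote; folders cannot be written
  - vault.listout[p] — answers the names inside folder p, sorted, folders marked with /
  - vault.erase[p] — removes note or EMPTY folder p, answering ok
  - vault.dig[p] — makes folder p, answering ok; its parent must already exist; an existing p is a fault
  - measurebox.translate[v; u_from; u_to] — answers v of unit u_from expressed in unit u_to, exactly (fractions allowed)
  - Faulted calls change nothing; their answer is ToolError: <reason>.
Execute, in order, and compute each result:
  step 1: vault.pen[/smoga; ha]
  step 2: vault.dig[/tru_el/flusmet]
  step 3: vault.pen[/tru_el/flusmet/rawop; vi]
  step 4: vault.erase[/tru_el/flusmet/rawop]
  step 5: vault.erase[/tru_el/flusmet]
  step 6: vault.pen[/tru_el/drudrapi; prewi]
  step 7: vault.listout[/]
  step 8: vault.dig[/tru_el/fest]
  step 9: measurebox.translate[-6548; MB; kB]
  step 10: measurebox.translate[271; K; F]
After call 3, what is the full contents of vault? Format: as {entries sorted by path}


CALL vault.pen[p='/smoga'; c='ha']
RET  overwrote
CALL vault.dig[p='/tru_el/flusmet']
RET  ok
CALL vault.pen[p='/tru_el/flusmet/rawop'; c='vi']
RET  created
CALL vault.erase[p='/tru_el/flusmet/rawop']
RET  ok
CALL vault.erase[p='/tru_el/flusmet']
RET  ok
CALL vault.pen[p='/tru_el/drudrapi'; c='prewi']
RET  created
CALL vault.listout[p='/']
RET  [kibri/, smoga, tru_el/]
CALL vault.dig[p='/tru_el/fest']
RET  ok
CALL measurebox.translate[v='-6548'; u_from='MB'; u_to='kB']
RET  -6548000
CALL measurebox.translate[v='271'; u_from='K'; u_to='F']
RET  2813/100

Answer: {kibri/, smoga=ha, tru_el/, tru_el/fimostoz=smit_og, tru_el/flusmet/, tru_el/flusmet/rawop=vi}


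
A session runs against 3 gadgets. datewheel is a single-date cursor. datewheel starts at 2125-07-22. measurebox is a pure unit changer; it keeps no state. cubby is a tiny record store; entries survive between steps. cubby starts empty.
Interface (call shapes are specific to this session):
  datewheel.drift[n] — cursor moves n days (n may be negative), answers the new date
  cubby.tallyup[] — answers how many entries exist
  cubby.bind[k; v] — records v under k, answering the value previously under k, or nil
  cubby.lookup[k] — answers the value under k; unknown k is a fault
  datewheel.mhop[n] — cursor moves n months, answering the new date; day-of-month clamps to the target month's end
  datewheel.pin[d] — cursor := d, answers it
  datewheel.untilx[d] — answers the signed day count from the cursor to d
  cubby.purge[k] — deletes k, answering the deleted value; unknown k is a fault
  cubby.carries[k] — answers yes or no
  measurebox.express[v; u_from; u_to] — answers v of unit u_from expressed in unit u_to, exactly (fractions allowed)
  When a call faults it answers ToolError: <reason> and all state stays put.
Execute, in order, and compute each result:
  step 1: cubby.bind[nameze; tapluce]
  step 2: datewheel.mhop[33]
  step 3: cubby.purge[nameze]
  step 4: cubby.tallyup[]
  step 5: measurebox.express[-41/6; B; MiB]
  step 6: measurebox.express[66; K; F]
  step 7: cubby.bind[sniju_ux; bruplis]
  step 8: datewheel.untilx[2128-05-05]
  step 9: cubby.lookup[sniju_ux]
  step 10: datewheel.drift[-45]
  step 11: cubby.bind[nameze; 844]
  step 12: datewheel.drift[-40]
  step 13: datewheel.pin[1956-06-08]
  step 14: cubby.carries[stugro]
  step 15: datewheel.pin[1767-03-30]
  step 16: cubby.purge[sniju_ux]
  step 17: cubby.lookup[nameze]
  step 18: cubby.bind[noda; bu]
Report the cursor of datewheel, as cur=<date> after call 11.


% 1. cubby.bind(k='nameze', v='tapluce') => nil
% 2. datewheel.mhop(n='33') => 2128-04-22
% 3. cubby.purge(k='nameze') => tapluce
% 4. cubby.tallyup() => 0
% 5. measurebox.express(v='-41/6', u_from='B', u_to='MiB') => -41/6291456
% 6. measurebox.express(v='66', u_from='K', u_to='F') => -34087/100
% 7. cubby.bind(k='sniju_ux', v='bruplis') => nil
% 8. datewheel.untilx(d='2128-05-05') => 13
% 9. cubby.lookup(k='sniju_ux') => bruplis
% 10. datewheel.drift(n='-45') => 2128-03-08
% 11. cubby.bind(k='nameze', v='844') => nil
% 12. datewheel.drift(n='-40') => 2128-01-28
% 13. datewheel.pin(d='1956-06-08') => 1956-06-08
% 14. cubby.carries(k='stugro') => no
% 15. datewheel.pin(d='1767-03-30') => 1767-03-30
% 16. cubby.purge(k='sniju_ux') => bruplis
% 17. cubby.lookup(k='nameze') => 844
% 18. cubby.bind(k='noda', v='bu') => nil

Answer: cur=2128-03-08


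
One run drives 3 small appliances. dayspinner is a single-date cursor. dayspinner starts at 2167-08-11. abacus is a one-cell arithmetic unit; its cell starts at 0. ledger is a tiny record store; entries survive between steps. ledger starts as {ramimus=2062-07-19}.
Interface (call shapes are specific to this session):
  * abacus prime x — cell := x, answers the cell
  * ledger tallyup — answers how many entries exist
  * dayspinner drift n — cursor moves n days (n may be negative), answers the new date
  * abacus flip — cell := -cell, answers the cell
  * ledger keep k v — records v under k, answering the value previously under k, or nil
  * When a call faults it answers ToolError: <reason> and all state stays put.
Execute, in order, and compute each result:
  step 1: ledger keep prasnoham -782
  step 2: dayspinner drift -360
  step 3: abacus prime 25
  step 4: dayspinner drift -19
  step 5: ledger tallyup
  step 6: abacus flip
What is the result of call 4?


Answer: 2166-07-28

Derivation:
% ledger keep k=prasnoham v=-782
  nil
% dayspinner drift n=-360
  2166-08-16
% abacus prime x=25
  25
% dayspinner drift n=-19
  2166-07-28
% ledger tallyup
  2
% abacus flip
  -25


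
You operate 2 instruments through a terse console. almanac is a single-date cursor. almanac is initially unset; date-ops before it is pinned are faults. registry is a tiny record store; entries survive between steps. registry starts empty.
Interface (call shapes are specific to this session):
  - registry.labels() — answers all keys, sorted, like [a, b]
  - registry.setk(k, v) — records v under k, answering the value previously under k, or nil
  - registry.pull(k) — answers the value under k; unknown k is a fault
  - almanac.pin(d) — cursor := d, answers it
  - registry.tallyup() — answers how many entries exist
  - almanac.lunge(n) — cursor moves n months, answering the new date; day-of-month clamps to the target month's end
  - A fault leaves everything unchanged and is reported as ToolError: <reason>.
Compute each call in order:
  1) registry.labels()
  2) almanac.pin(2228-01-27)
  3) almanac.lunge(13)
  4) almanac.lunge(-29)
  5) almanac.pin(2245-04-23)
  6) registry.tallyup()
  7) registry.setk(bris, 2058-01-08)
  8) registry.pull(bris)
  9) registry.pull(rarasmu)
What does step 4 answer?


Answer: 2226-09-27

Derivation:
$ registry.labels
[out] []
$ almanac.pin d: 2228-01-27
[out] 2228-01-27
$ almanac.lunge n: 13
[out] 2229-02-27
$ almanac.lunge n: -29
[out] 2226-09-27
$ almanac.pin d: 2245-04-23
[out] 2245-04-23
$ registry.tallyup
[out] 0
$ registry.setk k: bris v: 2058-01-08
[out] nil
$ registry.pull k: bris
[out] 2058-01-08
$ registry.pull k: rarasmu
[out] ToolError: no such key rarasmu


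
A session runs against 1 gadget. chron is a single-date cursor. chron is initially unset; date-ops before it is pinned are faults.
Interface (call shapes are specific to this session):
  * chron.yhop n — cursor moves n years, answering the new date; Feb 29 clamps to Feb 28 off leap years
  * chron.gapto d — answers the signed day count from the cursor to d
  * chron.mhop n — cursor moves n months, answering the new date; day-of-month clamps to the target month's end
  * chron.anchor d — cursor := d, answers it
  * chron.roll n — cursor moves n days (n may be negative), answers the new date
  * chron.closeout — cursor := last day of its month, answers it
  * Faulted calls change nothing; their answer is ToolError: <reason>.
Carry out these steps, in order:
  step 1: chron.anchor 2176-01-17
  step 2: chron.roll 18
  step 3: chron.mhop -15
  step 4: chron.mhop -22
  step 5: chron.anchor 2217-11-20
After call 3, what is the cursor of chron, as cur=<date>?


CALL chron.anchor[d=2176-01-17]
RET  2176-01-17
CALL chron.roll[n=18]
RET  2176-02-04
CALL chron.mhop[n=-15]
RET  2174-11-04
CALL chron.mhop[n=-22]
RET  2173-01-04
CALL chron.anchor[d=2217-11-20]
RET  2217-11-20

Answer: cur=2174-11-04


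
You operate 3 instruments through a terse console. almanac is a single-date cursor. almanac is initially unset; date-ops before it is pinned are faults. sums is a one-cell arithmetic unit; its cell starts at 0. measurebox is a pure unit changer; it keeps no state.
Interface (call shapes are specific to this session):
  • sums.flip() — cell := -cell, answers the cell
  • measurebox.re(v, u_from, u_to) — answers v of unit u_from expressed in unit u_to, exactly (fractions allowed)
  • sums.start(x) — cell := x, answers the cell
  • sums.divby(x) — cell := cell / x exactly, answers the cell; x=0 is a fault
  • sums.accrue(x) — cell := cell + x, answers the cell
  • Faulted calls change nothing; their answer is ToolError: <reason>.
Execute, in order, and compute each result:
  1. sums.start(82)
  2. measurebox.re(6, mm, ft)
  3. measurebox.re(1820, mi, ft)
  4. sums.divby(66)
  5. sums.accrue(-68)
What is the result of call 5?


>> sums.start(82)
<< 82
>> measurebox.re(6, mm, ft)
<< 5/254
>> measurebox.re(1820, mi, ft)
<< 9609600
>> sums.divby(66)
<< 41/33
>> sums.accrue(-68)
<< -2203/33

Answer: -2203/33


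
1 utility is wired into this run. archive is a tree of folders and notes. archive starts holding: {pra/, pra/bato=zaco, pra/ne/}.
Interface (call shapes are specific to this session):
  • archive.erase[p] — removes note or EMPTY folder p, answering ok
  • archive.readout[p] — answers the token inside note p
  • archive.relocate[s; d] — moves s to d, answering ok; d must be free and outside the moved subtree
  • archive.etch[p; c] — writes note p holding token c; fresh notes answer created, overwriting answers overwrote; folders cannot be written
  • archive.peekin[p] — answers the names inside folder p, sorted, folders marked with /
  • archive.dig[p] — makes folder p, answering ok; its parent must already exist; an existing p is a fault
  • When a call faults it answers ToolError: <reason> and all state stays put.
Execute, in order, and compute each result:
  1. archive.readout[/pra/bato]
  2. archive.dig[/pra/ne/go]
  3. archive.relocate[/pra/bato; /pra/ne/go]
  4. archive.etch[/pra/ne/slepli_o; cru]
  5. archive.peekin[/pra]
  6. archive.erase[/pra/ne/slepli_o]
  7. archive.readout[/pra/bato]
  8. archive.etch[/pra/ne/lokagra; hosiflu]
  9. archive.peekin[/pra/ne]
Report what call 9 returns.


Answer: [go/, lokagra]

Derivation:
-> readout(p: /pra/bato)
<- zaco
-> dig(p: /pra/ne/go)
<- ok
-> relocate(s: /pra/bato, d: /pra/ne/go)
<- ToolError: exists
-> etch(p: /pra/ne/slepli_o, c: cru)
<- created
-> peekin(p: /pra)
<- [bato, ne/]
-> erase(p: /pra/ne/slepli_o)
<- ok
-> readout(p: /pra/bato)
<- zaco
-> etch(p: /pra/ne/lokagra, c: hosiflu)
<- created
-> peekin(p: /pra/ne)
<- [go/, lokagra]


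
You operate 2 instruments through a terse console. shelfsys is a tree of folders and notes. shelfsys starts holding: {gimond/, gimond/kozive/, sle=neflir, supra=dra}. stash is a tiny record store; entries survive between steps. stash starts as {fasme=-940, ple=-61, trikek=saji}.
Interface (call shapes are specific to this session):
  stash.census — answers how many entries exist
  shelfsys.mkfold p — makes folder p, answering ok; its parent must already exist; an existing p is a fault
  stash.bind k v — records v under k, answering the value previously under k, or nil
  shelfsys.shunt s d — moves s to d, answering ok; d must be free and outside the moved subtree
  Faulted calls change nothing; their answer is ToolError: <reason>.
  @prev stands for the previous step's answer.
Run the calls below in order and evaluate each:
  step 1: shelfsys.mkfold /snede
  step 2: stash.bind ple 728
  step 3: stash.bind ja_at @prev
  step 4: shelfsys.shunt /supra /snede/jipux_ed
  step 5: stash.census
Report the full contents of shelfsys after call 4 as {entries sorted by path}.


Answer: {gimond/, gimond/kozive/, sle=neflir, snede/, snede/jipux_ed=dra}

Derivation:
// mkfold(p=/snede) => ok
// bind(k=ple, v=728) => -61
// bind(k=ja_at, v=@prev) => nil
// shunt(s=/supra, d=/snede/jipux_ed) => ok
// census() => 4


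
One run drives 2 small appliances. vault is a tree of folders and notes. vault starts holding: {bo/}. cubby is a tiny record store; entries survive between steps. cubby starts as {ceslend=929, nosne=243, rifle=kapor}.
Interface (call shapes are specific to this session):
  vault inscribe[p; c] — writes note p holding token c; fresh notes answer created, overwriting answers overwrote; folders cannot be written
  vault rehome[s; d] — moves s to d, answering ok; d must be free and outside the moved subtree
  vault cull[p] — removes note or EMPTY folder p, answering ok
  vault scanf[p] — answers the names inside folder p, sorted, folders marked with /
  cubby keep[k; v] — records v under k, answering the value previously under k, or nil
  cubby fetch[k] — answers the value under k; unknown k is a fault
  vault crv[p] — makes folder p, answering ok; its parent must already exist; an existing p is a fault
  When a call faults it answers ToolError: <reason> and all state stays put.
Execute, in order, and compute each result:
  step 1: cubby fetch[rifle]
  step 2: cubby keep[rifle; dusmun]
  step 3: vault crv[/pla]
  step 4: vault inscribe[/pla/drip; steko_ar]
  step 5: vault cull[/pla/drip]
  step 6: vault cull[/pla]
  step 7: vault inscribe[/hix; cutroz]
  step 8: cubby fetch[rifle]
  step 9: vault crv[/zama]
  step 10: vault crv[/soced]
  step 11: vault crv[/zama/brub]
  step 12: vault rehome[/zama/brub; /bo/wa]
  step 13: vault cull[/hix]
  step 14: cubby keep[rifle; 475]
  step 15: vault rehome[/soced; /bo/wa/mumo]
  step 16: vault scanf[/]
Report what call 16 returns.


Answer: [bo/, zama/]

Derivation:
>>> cubby fetch rifle
:: kapor
>>> cubby keep rifle dusmun
:: kapor
>>> vault crv /pla
:: ok
>>> vault inscribe /pla/drip steko_ar
:: created
>>> vault cull /pla/drip
:: ok
>>> vault cull /pla
:: ok
>>> vault inscribe /hix cutroz
:: created
>>> cubby fetch rifle
:: dusmun
>>> vault crv /zama
:: ok
>>> vault crv /soced
:: ok
>>> vault crv /zama/brub
:: ok
>>> vault rehome /zama/brub /bo/wa
:: ok
>>> vault cull /hix
:: ok
>>> cubby keep rifle 475
:: dusmun
>>> vault rehome /soced /bo/wa/mumo
:: ok
>>> vault scanf /
:: [bo/, zama/]


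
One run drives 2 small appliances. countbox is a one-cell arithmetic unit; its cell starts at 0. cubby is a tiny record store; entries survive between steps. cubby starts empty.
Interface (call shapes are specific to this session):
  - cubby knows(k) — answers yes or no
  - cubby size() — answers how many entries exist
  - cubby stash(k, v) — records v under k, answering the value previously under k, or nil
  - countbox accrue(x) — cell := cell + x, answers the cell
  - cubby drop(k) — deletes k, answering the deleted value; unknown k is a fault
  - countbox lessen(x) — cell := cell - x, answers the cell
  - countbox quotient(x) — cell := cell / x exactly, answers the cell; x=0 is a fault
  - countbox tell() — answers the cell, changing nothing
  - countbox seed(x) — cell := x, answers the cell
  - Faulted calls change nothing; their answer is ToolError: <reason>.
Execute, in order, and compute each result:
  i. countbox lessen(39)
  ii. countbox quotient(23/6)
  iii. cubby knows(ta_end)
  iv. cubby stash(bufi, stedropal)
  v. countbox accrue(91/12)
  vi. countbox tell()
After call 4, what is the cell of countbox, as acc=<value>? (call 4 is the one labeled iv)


% 1. countbox lessen(x='39') : -39
% 2. countbox quotient(x='23/6') : -234/23
% 3. cubby knows(k='ta_end') : no
% 4. cubby stash(k='bufi', v='stedropal') : nil
% 5. countbox accrue(x='91/12') : -715/276
% 6. countbox tell() : -715/276

Answer: acc=-234/23


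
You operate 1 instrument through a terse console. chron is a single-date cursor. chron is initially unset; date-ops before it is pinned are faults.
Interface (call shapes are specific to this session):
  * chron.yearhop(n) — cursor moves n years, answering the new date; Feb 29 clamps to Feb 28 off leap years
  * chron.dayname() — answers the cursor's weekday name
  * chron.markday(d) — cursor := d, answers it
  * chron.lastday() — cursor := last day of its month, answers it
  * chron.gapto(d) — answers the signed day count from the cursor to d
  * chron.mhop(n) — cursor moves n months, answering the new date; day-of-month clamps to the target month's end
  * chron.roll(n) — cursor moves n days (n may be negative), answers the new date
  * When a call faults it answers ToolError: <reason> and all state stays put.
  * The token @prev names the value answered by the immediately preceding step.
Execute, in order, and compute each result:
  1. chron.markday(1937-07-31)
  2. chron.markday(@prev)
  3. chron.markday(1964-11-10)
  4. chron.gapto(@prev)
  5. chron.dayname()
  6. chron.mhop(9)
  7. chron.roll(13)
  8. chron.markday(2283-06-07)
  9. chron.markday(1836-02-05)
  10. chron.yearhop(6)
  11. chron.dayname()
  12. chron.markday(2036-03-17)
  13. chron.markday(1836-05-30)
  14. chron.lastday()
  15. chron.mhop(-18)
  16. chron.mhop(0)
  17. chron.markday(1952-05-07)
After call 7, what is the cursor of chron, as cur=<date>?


Answer: cur=1965-08-23

Derivation:
Using chron.markday(1937-07-31): 1937-07-31.
I call chron.markday(@prev), and get 1937-07-31.
Then chron.markday(1964-11-10), and observe 1964-11-10.
I try chron.gapto(@prev), which returns 0.
I run chron.dayname(): Tuesday.
I use chron.mhop(9), which returns 1965-08-10.
I run chron.roll(13): 1965-08-23.
I invoke chron.markday(2283-06-07), and get 2283-06-07.
Using chron.markday(1836-02-05), yielding 1836-02-05.
I invoke chron.yearhop(6), and see 1842-02-05.
Using chron.dayname(), and get Saturday.
I try chron.markday(2036-03-17), and get 2036-03-17.
I run chron.markday(1836-05-30), and see 1836-05-30.
I use chron.lastday(), and get 1836-05-31.
Now I run chron.mhop(-18), yielding 1834-11-30.
I run chron.mhop(0), and get 1834-11-30.
Invoking chron.markday(1952-05-07), which returns 1952-05-07.


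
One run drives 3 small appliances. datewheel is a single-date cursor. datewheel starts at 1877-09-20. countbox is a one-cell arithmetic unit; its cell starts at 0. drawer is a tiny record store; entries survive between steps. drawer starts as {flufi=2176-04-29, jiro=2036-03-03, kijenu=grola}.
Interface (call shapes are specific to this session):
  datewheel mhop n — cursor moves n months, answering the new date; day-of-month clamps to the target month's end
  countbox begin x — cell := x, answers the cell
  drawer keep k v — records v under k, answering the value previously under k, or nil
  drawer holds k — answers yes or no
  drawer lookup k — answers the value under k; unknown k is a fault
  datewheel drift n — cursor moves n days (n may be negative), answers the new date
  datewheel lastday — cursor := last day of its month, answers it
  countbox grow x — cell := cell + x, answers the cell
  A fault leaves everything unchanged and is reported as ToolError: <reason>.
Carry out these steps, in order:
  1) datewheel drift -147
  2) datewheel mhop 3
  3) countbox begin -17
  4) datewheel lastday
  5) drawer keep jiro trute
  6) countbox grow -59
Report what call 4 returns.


Act: datewheel drift[-147]
Obs: 1877-04-26
Act: datewheel mhop[3]
Obs: 1877-07-26
Act: countbox begin[-17]
Obs: -17
Act: datewheel lastday[]
Obs: 1877-07-31
Act: drawer keep[jiro; trute]
Obs: 2036-03-03
Act: countbox grow[-59]
Obs: -76

Answer: 1877-07-31


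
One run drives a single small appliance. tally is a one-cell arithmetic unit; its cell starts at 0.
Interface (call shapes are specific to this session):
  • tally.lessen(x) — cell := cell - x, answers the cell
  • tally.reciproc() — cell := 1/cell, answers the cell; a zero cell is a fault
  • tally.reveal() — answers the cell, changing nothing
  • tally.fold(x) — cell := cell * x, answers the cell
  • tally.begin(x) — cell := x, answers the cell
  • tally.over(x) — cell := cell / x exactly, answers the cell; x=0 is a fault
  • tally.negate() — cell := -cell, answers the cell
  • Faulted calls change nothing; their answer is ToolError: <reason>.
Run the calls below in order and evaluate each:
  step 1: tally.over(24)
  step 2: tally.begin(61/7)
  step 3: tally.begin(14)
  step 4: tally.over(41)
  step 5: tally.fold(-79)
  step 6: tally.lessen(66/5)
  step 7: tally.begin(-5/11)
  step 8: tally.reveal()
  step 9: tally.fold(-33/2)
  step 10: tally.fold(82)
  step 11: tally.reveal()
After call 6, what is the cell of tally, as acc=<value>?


// 1. over(x='24') : 0
// 2. begin(x='61/7') : 61/7
// 3. begin(x='14') : 14
// 4. over(x='41') : 14/41
// 5. fold(x='-79') : -1106/41
// 6. lessen(x='66/5') : -8236/205
// 7. begin(x='-5/11') : -5/11
// 8. reveal() : -5/11
// 9. fold(x='-33/2') : 15/2
// 10. fold(x='82') : 615
// 11. reveal() : 615

Answer: acc=-8236/205


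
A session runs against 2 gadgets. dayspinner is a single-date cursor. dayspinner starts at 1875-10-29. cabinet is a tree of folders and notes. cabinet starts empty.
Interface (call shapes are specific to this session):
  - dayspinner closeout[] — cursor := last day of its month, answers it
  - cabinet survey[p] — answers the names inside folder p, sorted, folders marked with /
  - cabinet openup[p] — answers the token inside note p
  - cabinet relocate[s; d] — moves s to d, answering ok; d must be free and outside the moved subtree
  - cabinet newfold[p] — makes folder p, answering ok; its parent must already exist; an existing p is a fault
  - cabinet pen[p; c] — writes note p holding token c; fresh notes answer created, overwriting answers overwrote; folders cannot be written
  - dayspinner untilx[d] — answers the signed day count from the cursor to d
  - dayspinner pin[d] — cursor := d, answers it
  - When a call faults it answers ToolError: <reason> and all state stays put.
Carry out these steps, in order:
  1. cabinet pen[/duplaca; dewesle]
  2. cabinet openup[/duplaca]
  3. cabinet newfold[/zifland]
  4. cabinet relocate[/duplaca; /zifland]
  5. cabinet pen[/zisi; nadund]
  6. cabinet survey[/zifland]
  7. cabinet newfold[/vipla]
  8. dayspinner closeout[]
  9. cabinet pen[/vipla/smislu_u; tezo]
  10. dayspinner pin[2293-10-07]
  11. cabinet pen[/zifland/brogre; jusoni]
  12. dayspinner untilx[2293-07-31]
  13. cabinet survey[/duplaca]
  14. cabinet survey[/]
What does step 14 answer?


$ cabinet pen /duplaca dewesle
[out] created
$ cabinet openup /duplaca
[out] dewesle
$ cabinet newfold /zifland
[out] ok
$ cabinet relocate /duplaca /zifland
[out] ToolError: exists
$ cabinet pen /zisi nadund
[out] created
$ cabinet survey /zifland
[out] []
$ cabinet newfold /vipla
[out] ok
$ dayspinner closeout
[out] 1875-10-31
$ cabinet pen /vipla/smislu_u tezo
[out] created
$ dayspinner pin 2293-10-07
[out] 2293-10-07
$ cabinet pen /zifland/brogre jusoni
[out] created
$ dayspinner untilx 2293-07-31
[out] -68
$ cabinet survey /duplaca
[out] ToolError: not a directory
$ cabinet survey /
[out] [duplaca, vipla/, zifland/, zisi]

Answer: [duplaca, vipla/, zifland/, zisi]


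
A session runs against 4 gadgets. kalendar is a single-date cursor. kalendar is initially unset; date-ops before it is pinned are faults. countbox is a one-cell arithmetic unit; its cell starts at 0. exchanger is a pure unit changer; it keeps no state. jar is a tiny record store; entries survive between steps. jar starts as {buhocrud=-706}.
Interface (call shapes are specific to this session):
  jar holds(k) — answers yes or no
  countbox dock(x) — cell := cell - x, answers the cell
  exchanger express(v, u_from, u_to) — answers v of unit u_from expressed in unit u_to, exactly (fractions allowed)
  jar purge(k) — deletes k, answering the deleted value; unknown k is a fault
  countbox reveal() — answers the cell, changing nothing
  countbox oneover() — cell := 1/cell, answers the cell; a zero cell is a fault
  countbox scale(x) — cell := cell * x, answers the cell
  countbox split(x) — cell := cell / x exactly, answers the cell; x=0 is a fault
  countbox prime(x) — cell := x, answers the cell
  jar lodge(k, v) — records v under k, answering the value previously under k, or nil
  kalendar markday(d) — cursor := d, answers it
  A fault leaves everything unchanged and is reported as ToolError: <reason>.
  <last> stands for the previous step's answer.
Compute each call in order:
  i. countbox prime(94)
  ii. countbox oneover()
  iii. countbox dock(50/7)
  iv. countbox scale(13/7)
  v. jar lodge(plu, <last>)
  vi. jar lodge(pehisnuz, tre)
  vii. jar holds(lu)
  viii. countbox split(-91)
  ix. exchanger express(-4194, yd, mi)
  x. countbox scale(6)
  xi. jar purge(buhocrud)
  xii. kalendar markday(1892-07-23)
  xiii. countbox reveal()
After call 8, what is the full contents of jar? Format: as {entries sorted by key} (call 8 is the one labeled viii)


Answer: {buhocrud=-706, pehisnuz=tre, plu=-61009/4606}

Derivation:
I run countbox prime with 94, and observe 94.
I invoke countbox oneover, and see 1/94.
Calling countbox dock with 50/7, — result: -4693/658.
Calling countbox scale with 13/7, and see -61009/4606.
Now I run jar lodge with plu, <last>, and observe nil.
I try jar lodge with pehisnuz, tre, and observe nil.
I call jar holds with lu: no.
I invoke countbox split with -91, and observe 4693/32242.
I invoke exchanger express with -4194, yd, mi, giving -2097/880.
I try countbox scale with 6, and observe 14079/16121.
I use jar purge with buhocrud, which returns -706.
Then kalendar markday with 1892-07-23, — result: 1892-07-23.
Calling countbox reveal(), — result: 14079/16121.


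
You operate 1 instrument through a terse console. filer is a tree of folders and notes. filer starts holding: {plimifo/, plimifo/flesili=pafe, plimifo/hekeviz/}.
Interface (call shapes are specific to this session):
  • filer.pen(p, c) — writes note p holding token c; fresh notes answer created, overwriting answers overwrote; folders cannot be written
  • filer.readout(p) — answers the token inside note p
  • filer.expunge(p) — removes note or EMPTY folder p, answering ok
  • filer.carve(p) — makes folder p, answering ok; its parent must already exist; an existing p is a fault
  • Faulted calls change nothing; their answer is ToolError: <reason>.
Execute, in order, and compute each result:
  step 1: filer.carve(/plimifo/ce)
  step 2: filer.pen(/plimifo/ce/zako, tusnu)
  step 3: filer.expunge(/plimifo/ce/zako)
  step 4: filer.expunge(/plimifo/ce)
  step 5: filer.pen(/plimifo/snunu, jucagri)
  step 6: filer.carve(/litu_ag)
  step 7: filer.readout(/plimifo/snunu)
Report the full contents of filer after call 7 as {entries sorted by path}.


I use carve using p→/plimifo/ce, yielding ok.
I invoke pen using p→/plimifo/ce/zako, c→tusnu, → created.
I try expunge using p→/plimifo/ce/zako, → ok.
Calling expunge using p→/plimifo/ce, — result: ok.
Now I run pen using p→/plimifo/snunu, c→jucagri, → created.
I use carve using p→/litu_ag, → ok.
I use readout using p→/plimifo/snunu, and get jucagri.

Answer: {litu_ag/, plimifo/, plimifo/flesili=pafe, plimifo/hekeviz/, plimifo/snunu=jucagri}


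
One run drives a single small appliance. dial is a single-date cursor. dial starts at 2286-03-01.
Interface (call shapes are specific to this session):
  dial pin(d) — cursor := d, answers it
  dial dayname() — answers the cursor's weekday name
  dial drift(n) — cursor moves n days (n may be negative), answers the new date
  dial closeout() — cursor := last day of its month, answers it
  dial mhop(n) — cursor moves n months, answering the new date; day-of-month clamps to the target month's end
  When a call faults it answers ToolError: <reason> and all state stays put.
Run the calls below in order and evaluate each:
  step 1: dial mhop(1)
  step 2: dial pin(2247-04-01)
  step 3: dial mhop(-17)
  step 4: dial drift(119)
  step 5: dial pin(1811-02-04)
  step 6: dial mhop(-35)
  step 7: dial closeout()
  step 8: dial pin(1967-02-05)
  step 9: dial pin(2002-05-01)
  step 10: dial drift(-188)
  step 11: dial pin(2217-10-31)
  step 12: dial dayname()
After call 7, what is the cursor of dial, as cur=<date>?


CALL dial mhop[n→1]
RET  2286-04-01
CALL dial pin[d→2247-04-01]
RET  2247-04-01
CALL dial mhop[n→-17]
RET  2245-11-01
CALL dial drift[n→119]
RET  2246-02-28
CALL dial pin[d→1811-02-04]
RET  1811-02-04
CALL dial mhop[n→-35]
RET  1808-03-04
CALL dial closeout[]
RET  1808-03-31
CALL dial pin[d→1967-02-05]
RET  1967-02-05
CALL dial pin[d→2002-05-01]
RET  2002-05-01
CALL dial drift[n→-188]
RET  2001-10-25
CALL dial pin[d→2217-10-31]
RET  2217-10-31
CALL dial dayname[]
RET  Friday

Answer: cur=1808-03-31


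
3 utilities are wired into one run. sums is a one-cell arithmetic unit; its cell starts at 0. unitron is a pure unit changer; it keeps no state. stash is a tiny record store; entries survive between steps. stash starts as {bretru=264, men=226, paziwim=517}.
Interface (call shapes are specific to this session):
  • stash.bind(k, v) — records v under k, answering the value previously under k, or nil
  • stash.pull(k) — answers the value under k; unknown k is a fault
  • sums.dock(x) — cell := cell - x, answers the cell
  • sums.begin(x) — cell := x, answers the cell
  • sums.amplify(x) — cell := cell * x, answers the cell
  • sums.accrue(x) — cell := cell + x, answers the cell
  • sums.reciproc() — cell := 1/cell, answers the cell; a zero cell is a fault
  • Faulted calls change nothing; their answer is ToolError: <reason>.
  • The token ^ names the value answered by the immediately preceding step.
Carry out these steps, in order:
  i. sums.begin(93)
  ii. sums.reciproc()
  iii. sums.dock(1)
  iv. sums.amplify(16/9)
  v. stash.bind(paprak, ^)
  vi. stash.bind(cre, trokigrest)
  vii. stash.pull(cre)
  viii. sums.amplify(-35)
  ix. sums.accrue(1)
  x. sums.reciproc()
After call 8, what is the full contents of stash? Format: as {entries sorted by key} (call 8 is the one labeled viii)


Answer: {bretru=264, cre=trokigrest, men=226, paprak=-1472/837, paziwim=517}

Derivation:
·→ begin(93)
·← 93
·→ reciproc()
·← 1/93
·→ dock(1)
·← -92/93
·→ amplify(16/9)
·← -1472/837
·→ bind(paprak, ^)
·← nil
·→ bind(cre, trokigrest)
·← nil
·→ pull(cre)
·← trokigrest
·→ amplify(-35)
·← 51520/837
·→ accrue(1)
·← 52357/837
·→ reciproc()
·← 837/52357


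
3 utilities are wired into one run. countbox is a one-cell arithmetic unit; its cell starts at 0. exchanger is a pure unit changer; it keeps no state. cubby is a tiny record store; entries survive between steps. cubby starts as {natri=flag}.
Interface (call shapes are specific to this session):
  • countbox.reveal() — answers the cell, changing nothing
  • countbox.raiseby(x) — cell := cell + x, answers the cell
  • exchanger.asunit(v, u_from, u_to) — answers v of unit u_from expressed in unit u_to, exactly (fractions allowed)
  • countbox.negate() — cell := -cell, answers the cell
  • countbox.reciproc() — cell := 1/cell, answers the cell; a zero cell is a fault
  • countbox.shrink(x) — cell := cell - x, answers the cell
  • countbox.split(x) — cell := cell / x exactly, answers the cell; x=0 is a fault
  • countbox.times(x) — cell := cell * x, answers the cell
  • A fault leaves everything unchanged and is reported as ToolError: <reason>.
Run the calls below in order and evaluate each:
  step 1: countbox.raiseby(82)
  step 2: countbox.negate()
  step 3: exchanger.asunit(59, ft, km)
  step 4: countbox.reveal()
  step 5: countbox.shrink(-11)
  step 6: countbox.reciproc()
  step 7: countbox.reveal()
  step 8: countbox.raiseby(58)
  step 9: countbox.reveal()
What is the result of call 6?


Answer: -1/71

Derivation:
I try raiseby using x→82, → 82.
I invoke negate(), giving -82.
Next I call asunit using v→59, u_from→ft, u_to→km: 22479/1250000.
I run reveal, and get -82.
I call shrink using x→-11, yielding -71.
Now I run reciproc: -1/71.
Invoking reveal(), yielding -1/71.
I use raiseby using x→58, giving 4117/71.
I invoke reveal(), and get 4117/71.


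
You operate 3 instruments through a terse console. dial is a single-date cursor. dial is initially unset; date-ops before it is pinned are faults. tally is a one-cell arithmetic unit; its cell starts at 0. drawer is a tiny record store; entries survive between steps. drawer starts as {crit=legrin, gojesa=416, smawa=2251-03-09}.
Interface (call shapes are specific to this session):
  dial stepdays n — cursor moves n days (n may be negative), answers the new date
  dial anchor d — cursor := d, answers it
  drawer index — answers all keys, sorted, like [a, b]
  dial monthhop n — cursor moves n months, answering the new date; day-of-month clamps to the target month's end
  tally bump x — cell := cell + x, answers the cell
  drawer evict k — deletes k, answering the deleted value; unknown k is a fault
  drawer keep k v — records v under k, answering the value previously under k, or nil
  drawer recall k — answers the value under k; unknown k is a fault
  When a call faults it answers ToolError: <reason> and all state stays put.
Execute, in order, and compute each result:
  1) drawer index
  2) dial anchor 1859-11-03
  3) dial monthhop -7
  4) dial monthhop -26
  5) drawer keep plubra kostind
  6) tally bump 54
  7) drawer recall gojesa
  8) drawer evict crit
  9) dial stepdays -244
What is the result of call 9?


;; 1. drawer index() => [crit, gojesa, smawa]
;; 2. dial anchor(d=1859-11-03) => 1859-11-03
;; 3. dial monthhop(n=-7) => 1859-04-03
;; 4. dial monthhop(n=-26) => 1857-02-03
;; 5. drawer keep(k=plubra, v=kostind) => nil
;; 6. tally bump(x=54) => 54
;; 7. drawer recall(k=gojesa) => 416
;; 8. drawer evict(k=crit) => legrin
;; 9. dial stepdays(n=-244) => 1856-06-04

Answer: 1856-06-04


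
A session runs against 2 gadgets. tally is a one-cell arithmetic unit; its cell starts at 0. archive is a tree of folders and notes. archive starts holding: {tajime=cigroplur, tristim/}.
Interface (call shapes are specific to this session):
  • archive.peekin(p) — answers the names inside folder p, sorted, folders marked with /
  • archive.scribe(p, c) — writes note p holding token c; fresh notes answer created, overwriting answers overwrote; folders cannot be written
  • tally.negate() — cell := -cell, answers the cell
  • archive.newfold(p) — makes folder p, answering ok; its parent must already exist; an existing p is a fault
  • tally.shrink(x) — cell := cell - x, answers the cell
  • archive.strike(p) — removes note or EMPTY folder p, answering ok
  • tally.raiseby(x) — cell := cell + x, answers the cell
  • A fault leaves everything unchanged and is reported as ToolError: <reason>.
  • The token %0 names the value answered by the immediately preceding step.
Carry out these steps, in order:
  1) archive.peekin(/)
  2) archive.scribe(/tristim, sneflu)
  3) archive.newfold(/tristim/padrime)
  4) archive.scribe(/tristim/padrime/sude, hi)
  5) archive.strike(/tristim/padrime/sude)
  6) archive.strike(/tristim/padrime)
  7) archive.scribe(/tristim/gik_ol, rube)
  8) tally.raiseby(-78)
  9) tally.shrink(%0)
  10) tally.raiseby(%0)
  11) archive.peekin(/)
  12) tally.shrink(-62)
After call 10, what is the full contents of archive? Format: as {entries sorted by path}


>> archive.peekin(/)
<< [tajime, tristim/]
>> archive.scribe(/tristim, sneflu)
<< ToolError: is a directory
>> archive.newfold(/tristim/padrime)
<< ok
>> archive.scribe(/tristim/padrime/sude, hi)
<< created
>> archive.strike(/tristim/padrime/sude)
<< ok
>> archive.strike(/tristim/padrime)
<< ok
>> archive.scribe(/tristim/gik_ol, rube)
<< created
>> tally.raiseby(-78)
<< -78
>> tally.shrink(%0)
<< 0
>> tally.raiseby(%0)
<< 0
>> archive.peekin(/)
<< [tajime, tristim/]
>> tally.shrink(-62)
<< 62

Answer: {tajime=cigroplur, tristim/, tristim/gik_ol=rube}
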